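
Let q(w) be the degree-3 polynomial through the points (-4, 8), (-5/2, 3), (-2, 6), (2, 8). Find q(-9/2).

1813/108

Evaluate each Lagrange basis at w = -9/2:
L_0(-9/2) = (-2)·(-5/2)·(-13/2)/[(-3/2)·(-2)·(-6)] = 65/36
L_1(-9/2) = (-1/2)·(-5/2)·(-13/2)/[(3/2)·(-1/2)·(-9/2)] = -65/27
L_2(-9/2) = (-1/2)·(-2)·(-13/2)/[(2)·(1/2)·(-4)] = 13/8
L_3(-9/2) = (-1/2)·(-2)·(-5/2)/[(6)·(9/2)·(4)] = -5/216
Sum: 8·(65/36) + 3·(-65/27) + 6·(13/8) + 8·(-5/216) = 1813/108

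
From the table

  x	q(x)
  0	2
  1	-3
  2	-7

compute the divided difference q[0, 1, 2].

q[0,1] = (-3 - 2) / (1 - 0) = -5
q[1,2] = (-7 - (-3)) / (2 - 1) = -4
q[0,1,2] = (-4 - (-5)) / (2 - 0) = 1/2

1/2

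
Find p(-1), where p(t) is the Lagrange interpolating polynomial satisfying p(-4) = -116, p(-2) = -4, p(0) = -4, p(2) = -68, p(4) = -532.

L_0(-1) = (1)·(-1)·(-3)·(-5)/[(-2)·(-4)·(-6)·(-8)] = -5/128
L_1(-1) = (3)·(-1)·(-3)·(-5)/[(2)·(-2)·(-4)·(-6)] = 15/32
L_2(-1) = (3)·(1)·(-3)·(-5)/[(4)·(2)·(-2)·(-4)] = 45/64
L_3(-1) = (3)·(1)·(-1)·(-5)/[(6)·(4)·(2)·(-2)] = -5/32
L_4(-1) = (3)·(1)·(-1)·(-3)/[(8)·(6)·(4)·(2)] = 3/128
Sum: (-116)·(-5/128) + (-4)·(15/32) + (-4)·(45/64) + (-68)·(-5/32) + (-532)·(3/128) = -2

-2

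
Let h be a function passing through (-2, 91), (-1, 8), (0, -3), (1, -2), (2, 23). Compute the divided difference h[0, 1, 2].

h[0,1] = (-2 - (-3)) / (1 - 0) = 1
h[1,2] = (23 - (-2)) / (2 - 1) = 25
h[0,1,2] = (25 - 1) / (2 - 0) = 12

12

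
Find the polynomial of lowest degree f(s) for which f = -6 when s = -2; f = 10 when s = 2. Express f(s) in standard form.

f(s) = 4s + 2

Build the Lagrange basis polynomials:
L_0(s) = (s - 2) / [-4] = -(1/4)s + 1/2
L_1(s) = (s + 2) / [4] = (1/4)s + 1/2
f(s) = (-6)·L_0 + 10·L_1
  (-6)·L_0(s) = (3/2)s - 3
  10·L_1(s) = (5/2)s + 5
Adding term by term: 4s + 2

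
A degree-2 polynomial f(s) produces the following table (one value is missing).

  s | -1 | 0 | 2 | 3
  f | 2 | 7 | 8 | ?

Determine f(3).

The 3 known values determine f uniquely (degree ≤ 2).
L_0(3) = (3)·(1)/[(-1)·(-3)] = 1
L_1(3) = (4)·(1)/[(1)·(-2)] = -2
L_2(3) = (4)·(3)/[(3)·(2)] = 2
Sum: 2·(1) + 7·(-2) + 8·(2) = 4

4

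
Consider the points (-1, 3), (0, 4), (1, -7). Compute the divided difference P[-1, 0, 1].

P[-1,0] = (4 - 3) / (0 - (-1)) = 1
P[0,1] = (-7 - 4) / (1 - 0) = -11
P[-1,0,1] = (-11 - 1) / (1 - (-1)) = -6

-6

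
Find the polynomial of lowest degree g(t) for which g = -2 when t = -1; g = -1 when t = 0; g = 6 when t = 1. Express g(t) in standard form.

g(t) = 3t^2 + 4t - 1

L_0(t) = t(t - 1) / [2] = (1/2)t^2 - (1/2)t
L_1(t) = (t + 1)(t - 1) / [-1] = -t^2 + 1
L_2(t) = (t + 1)t / [2] = (1/2)t^2 + (1/2)t
g(t) = (-2)·L_0 + (-1)·L_1 + 6·L_2
  (-2)·L_0(t) = -t^2 + t
  (-1)·L_1(t) = t^2 - 1
  6·L_2(t) = 3t^2 + 3t
Adding term by term: 3t^2 + 4t - 1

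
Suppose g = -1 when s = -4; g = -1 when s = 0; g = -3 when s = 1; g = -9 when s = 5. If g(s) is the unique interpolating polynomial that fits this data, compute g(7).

Using Newton's divided-difference form:
g[-4,0] = (-1 - (-1)) / (0 - (-4)) = 0
g[0,1] = (-3 - (-1)) / (1 - 0) = -2
g[1,5] = (-9 - (-3)) / (5 - 1) = -3/2
g[-4,0,1] = (-2 - 0) / (1 - (-4)) = -2/5
g[0,1,5] = (-3/2 - (-2)) / (5 - 0) = 1/10
g[-4,0,1,5] = (1/10 - (-2/5)) / (5 - (-4)) = 1/18
g(7) = -1 + 0·(11) + (-2/5)·(11)·(7) + (1/18)·(11)·(7)·(6) = -92/15

-92/15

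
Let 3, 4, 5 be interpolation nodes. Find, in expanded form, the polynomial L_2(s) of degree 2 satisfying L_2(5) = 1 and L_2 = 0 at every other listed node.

L_2(s) = (s - 3)(s - 4) / [(2)·(1)]
       = (s^2 - 7s + 12) / (2)

L_2(s) = (1/2)s^2 - (7/2)s + 6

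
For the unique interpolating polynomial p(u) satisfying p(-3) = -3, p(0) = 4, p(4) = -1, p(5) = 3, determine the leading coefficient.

41/210

Build the Lagrange basis polynomials:
L_0(u) = u(u - 4)(u - 5) / [-168] = -(1/168)u^3 + (3/56)u^2 - (5/42)u
L_1(u) = (u + 3)(u - 4)(u - 5) / [60] = (1/60)u^3 - (1/10)u^2 - (7/60)u + 1
L_2(u) = (u + 3)u(u - 5) / [-28] = -(1/28)u^3 + (1/14)u^2 + (15/28)u
L_3(u) = (u + 3)u(u - 4) / [40] = (1/40)u^3 - (1/40)u^2 - (3/10)u
p(u) = (-3)·L_0 + 4·L_1 + (-1)·L_2 + 3·L_3
Only the coefficient of u^3 is needed; take it from each L_i and combine:
(-3)·(-1/168) + 4·(1/60) + (-1)·(-1/28) + 3·(1/40) = 41/210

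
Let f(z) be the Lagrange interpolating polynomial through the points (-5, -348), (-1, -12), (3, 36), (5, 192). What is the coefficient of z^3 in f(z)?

The leading coefficient equals the top divided difference f[-5,-1,3,5].
f[-5,-1] = (-12 - (-348)) / (-1 - (-5)) = 84
f[-1,3] = (36 - (-12)) / (3 - (-1)) = 12
f[3,5] = (192 - 36) / (5 - 3) = 78
f[-5,-1,3] = (12 - 84) / (3 - (-5)) = -9
f[-1,3,5] = (78 - 12) / (5 - (-1)) = 11
f[-5,-1,3,5] = (11 - (-9)) / (5 - (-5)) = 2

2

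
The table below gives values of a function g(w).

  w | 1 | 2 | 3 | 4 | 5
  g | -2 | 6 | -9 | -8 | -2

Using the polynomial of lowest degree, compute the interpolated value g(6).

-52

L_0(6) = (4)·(3)·(2)·(1)/[(-1)·(-2)·(-3)·(-4)] = 1
L_1(6) = (5)·(3)·(2)·(1)/[(1)·(-1)·(-2)·(-3)] = -5
L_2(6) = (5)·(4)·(2)·(1)/[(2)·(1)·(-1)·(-2)] = 10
L_3(6) = (5)·(4)·(3)·(1)/[(3)·(2)·(1)·(-1)] = -10
L_4(6) = (5)·(4)·(3)·(2)/[(4)·(3)·(2)·(1)] = 5
Sum: (-2)·(1) + 6·(-5) + (-9)·(10) + (-8)·(-10) + (-2)·(5) = -52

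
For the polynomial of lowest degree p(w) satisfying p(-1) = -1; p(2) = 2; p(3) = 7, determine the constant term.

-2

Build the Lagrange basis polynomials:
L_0(w) = (w - 2)(w - 3) / [12] = (1/12)w^2 - (5/12)w + 1/2
L_1(w) = (w + 1)(w - 3) / [-3] = -(1/3)w^2 + (2/3)w + 1
L_2(w) = (w + 1)(w - 2) / [4] = (1/4)w^2 - (1/4)w - 1/2
p(w) = (-1)·L_0 + 2·L_1 + 7·L_2
Only the constant term is needed; take it from each L_i and combine:
(-1)·(1/2) + 2·(1) + 7·(-1/2) = -2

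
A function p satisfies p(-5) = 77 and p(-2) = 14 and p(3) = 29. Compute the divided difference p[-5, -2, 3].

p[-5,-2] = (14 - 77) / (-2 - (-5)) = -21
p[-2,3] = (29 - 14) / (3 - (-2)) = 3
p[-5,-2,3] = (3 - (-21)) / (3 - (-5)) = 3

3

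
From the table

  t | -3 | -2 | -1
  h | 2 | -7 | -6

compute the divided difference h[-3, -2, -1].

5

h[-3,-2] = (-7 - 2) / (-2 - (-3)) = -9
h[-2,-1] = (-6 - (-7)) / (-1 - (-2)) = 1
h[-3,-2,-1] = (1 - (-9)) / (-1 - (-3)) = 5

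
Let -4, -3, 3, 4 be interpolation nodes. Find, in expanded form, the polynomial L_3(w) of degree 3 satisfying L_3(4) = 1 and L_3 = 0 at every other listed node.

L_3(w) = (1/56)w^3 + (1/14)w^2 - (9/56)w - 9/14

L_3(w) = (w + 4)(w + 3)(w - 3) / [(8)·(7)·(1)]
       = (w^3 + 4w^2 - 9w - 36) / (56)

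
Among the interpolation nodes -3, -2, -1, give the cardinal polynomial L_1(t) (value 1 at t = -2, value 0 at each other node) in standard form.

L_1(t) = -t^2 - 4t - 3

L_1(t) = (t + 3)(t + 1) / [(1)·(-1)]
       = (t^2 + 4t + 3) / (-1)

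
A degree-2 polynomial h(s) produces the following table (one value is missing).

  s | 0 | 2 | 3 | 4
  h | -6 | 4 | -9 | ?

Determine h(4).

-34

The 3 known values determine h uniquely (degree ≤ 2).
L_0(4) = (2)·(1)/[(-2)·(-3)] = 1/3
L_1(4) = (4)·(1)/[(2)·(-1)] = -2
L_2(4) = (4)·(2)/[(3)·(1)] = 8/3
Sum: (-6)·(1/3) + 4·(-2) + (-9)·(8/3) = -34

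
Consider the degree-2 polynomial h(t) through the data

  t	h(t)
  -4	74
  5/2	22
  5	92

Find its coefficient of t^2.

L_0(t) = (t - 5/2)(t - 5) / [117/2] = (2/117)t^2 - (5/39)t + 25/117
L_1(t) = (t + 4)(t - 5) / [-65/4] = -(4/65)t^2 + (4/65)t + 16/13
L_2(t) = (t + 4)(t - 5/2) / [45/2] = (2/45)t^2 + (1/15)t - 4/9
h(t) = 74·L_0 + 22·L_1 + 92·L_2
Only the coefficient of t^2 is needed; take it from each L_i and combine:
74·(2/117) + 22·(-4/65) + 92·(2/45) = 4

4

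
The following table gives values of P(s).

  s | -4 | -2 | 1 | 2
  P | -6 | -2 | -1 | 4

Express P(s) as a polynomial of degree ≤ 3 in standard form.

P(s) = (1/4)s^3 + (11/12)s^2 + (1/2)s - 8/3

Newton's divided differences:
P[-4,-2] = (-2 - (-6)) / (-2 - (-4)) = 2
P[-2,1] = (-1 - (-2)) / (1 - (-2)) = 1/3
P[1,2] = (4 - (-1)) / (2 - 1) = 5
P[-4,-2,1] = (1/3 - 2) / (1 - (-4)) = -1/3
P[-2,1,2] = (5 - 1/3) / (2 - (-2)) = 7/6
P[-4,-2,1,2] = (7/6 - (-1/3)) / (2 - (-4)) = 1/4
P(s) = -6 + 2·(s + 4) + (-1/3)·(s + 4)(s + 2) + (1/4)·(s + 4)(s + 2)(s - 1)
Expanding: P(s) = (1/4)s^3 + (11/12)s^2 + (1/2)s - 8/3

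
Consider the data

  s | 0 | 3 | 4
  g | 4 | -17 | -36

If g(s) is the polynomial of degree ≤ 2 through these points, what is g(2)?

Evaluate each Lagrange basis at s = 2:
L_0(2) = (-1)·(-2)/[(-3)·(-4)] = 1/6
L_1(2) = (2)·(-2)/[(3)·(-1)] = 4/3
L_2(2) = (2)·(-1)/[(4)·(1)] = -1/2
Sum: 4·(1/6) + (-17)·(4/3) + (-36)·(-1/2) = -4

-4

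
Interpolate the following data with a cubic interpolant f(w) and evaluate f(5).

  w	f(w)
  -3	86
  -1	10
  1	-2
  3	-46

L_0(5) = (6)·(4)·(2)/[(-2)·(-4)·(-6)] = -1
L_1(5) = (8)·(4)·(2)/[(2)·(-2)·(-4)] = 4
L_2(5) = (8)·(6)·(2)/[(4)·(2)·(-2)] = -6
L_3(5) = (8)·(6)·(4)/[(6)·(4)·(2)] = 4
Sum: 86·(-1) + 10·(4) + (-2)·(-6) + (-46)·(4) = -218

-218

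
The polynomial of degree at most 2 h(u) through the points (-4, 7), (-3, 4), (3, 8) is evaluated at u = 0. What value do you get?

9/7

L_0(0) = (3)·(-3)/[(-1)·(-7)] = -9/7
L_1(0) = (4)·(-3)/[(1)·(-6)] = 2
L_2(0) = (4)·(3)/[(7)·(6)] = 2/7
Sum: 7·(-9/7) + 4·(2) + 8·(2/7) = 9/7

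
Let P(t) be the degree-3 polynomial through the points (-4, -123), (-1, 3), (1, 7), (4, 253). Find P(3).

Evaluate each Lagrange basis at t = 3:
L_0(3) = (4)·(2)·(-1)/[(-3)·(-5)·(-8)] = 1/15
L_1(3) = (7)·(2)·(-1)/[(3)·(-2)·(-5)] = -7/15
L_2(3) = (7)·(4)·(-1)/[(5)·(2)·(-3)] = 14/15
L_3(3) = (7)·(4)·(2)/[(8)·(5)·(3)] = 7/15
Sum: (-123)·(1/15) + 3·(-7/15) + 7·(14/15) + 253·(7/15) = 115

115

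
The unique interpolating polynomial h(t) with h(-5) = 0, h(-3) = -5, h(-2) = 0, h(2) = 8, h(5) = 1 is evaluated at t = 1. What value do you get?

L_0(1) = (4)·(3)·(-1)·(-4)/[(-2)·(-3)·(-7)·(-10)] = 4/35
L_1(1) = (6)·(3)·(-1)·(-4)/[(2)·(-1)·(-5)·(-8)] = -9/10
L_2(1) = (6)·(4)·(-1)·(-4)/[(3)·(1)·(-4)·(-7)] = 8/7
L_3(1) = (6)·(4)·(3)·(-4)/[(7)·(5)·(4)·(-3)] = 24/35
L_4(1) = (6)·(4)·(3)·(-1)/[(10)·(8)·(7)·(3)] = -3/70
Sum: 0 + (-5)·(-9/10) + 0 + 8·(24/35) + 1·(-3/70) = 348/35

348/35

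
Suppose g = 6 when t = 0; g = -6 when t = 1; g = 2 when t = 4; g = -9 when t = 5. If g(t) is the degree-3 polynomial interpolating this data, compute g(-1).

79/2

Evaluate each Lagrange basis at t = -1:
L_0(-1) = (-2)·(-5)·(-6)/[(-1)·(-4)·(-5)] = 3
L_1(-1) = (-1)·(-5)·(-6)/[(1)·(-3)·(-4)] = -5/2
L_2(-1) = (-1)·(-2)·(-6)/[(4)·(3)·(-1)] = 1
L_3(-1) = (-1)·(-2)·(-5)/[(5)·(4)·(1)] = -1/2
Sum: 6·(3) + (-6)·(-5/2) + 2·(1) + (-9)·(-1/2) = 79/2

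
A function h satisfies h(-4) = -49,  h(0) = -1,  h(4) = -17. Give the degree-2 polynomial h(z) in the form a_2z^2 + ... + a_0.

h(z) = -2z^2 + 4z - 1

Build the Lagrange basis polynomials:
L_0(z) = z(z - 4) / [32] = (1/32)z^2 - (1/8)z
L_1(z) = (z + 4)(z - 4) / [-16] = -(1/16)z^2 + 1
L_2(z) = (z + 4)z / [32] = (1/32)z^2 + (1/8)z
h(z) = (-49)·L_0 + (-1)·L_1 + (-17)·L_2
  (-49)·L_0(z) = -(49/32)z^2 + (49/8)z
  (-1)·L_1(z) = (1/16)z^2 - 1
  (-17)·L_2(z) = -(17/32)z^2 - (17/8)z
Adding term by term: -2z^2 + 4z - 1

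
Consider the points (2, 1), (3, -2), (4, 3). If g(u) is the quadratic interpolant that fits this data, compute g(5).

Evaluate each Lagrange basis at u = 5:
L_0(5) = (2)·(1)/[(-1)·(-2)] = 1
L_1(5) = (3)·(1)/[(1)·(-1)] = -3
L_2(5) = (3)·(2)/[(2)·(1)] = 3
Sum: 1·(1) + (-2)·(-3) + 3·(3) = 16

16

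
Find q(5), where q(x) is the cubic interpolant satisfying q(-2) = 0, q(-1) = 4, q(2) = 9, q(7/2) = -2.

Using Newton's divided-difference form:
q[-2,-1] = (4 - 0) / (-1 - (-2)) = 4
q[-1,2] = (9 - 4) / (2 - (-1)) = 5/3
q[2,7/2] = (-2 - 9) / (7/2 - 2) = -22/3
q[-2,-1,2] = (5/3 - 4) / (2 - (-2)) = -7/12
q[-1,2,7/2] = (-22/3 - 5/3) / (7/2 - (-1)) = -2
q[-2,-1,2,7/2] = (-2 - (-7/12)) / (7/2 - (-2)) = -17/66
q(5) = 0 + 4·(7) + (-7/12)·(7)·(6) + (-17/66)·(7)·(6)·(3) = -637/22

-637/22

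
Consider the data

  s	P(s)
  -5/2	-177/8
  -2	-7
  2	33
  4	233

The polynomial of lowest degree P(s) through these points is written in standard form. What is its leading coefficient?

3

The leading coefficient equals the top divided difference P[-5/2,-2,2,4].
P[-5/2,-2] = (-7 - (-177/8)) / (-2 - (-5/2)) = 121/4
P[-2,2] = (33 - (-7)) / (2 - (-2)) = 10
P[2,4] = (233 - 33) / (4 - 2) = 100
P[-5/2,-2,2] = (10 - 121/4) / (2 - (-5/2)) = -9/2
P[-2,2,4] = (100 - 10) / (4 - (-2)) = 15
P[-5/2,-2,2,4] = (15 - (-9/2)) / (4 - (-5/2)) = 3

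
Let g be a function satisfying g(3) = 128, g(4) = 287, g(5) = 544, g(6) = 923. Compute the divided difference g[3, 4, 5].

g[3,4] = (287 - 128) / (4 - 3) = 159
g[4,5] = (544 - 287) / (5 - 4) = 257
g[3,4,5] = (257 - 159) / (5 - 3) = 49

49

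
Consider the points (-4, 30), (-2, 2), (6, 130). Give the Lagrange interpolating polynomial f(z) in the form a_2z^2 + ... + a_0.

L_0(z) = (z + 2)(z - 6) / [20] = (1/20)z^2 - (1/5)z - 3/5
L_1(z) = (z + 4)(z - 6) / [-16] = -(1/16)z^2 + (1/8)z + 3/2
L_2(z) = (z + 4)(z + 2) / [80] = (1/80)z^2 + (3/40)z + 1/10
f(z) = 30·L_0 + 2·L_1 + 130·L_2
  30·L_0(z) = (3/2)z^2 - 6z - 18
  2·L_1(z) = -(1/8)z^2 + (1/4)z + 3
  130·L_2(z) = (13/8)z^2 + (39/4)z + 13
Adding term by term: 3z^2 + 4z - 2

f(z) = 3z^2 + 4z - 2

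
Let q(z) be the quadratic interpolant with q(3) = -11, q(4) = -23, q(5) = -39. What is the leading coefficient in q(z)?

Build the Lagrange basis polynomials:
L_0(z) = (z - 4)(z - 5) / [2] = (1/2)z^2 - (9/2)z + 10
L_1(z) = (z - 3)(z - 5) / [-1] = -z^2 + 8z - 15
L_2(z) = (z - 3)(z - 4) / [2] = (1/2)z^2 - (7/2)z + 6
q(z) = (-11)·L_0 + (-23)·L_1 + (-39)·L_2
Only the coefficient of z^2 is needed; take it from each L_i and combine:
(-11)·(1/2) + (-23)·(-1) + (-39)·(1/2) = -2

-2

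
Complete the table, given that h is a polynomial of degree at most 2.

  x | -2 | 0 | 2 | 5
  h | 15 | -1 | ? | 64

The 3 known values determine h uniquely (degree ≤ 2).
Evaluate each Lagrange basis at x = 2:
L_0(2) = (2)·(-3)/[(-2)·(-7)] = -3/7
L_1(2) = (4)·(-3)/[(2)·(-5)] = 6/5
L_2(2) = (4)·(2)/[(7)·(5)] = 8/35
Sum: 15·(-3/7) + (-1)·(6/5) + 64·(8/35) = 7

7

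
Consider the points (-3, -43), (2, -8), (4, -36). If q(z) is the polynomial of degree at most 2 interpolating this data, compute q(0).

-4

Using Newton's divided-difference form:
q[-3,2] = (-8 - (-43)) / (2 - (-3)) = 7
q[2,4] = (-36 - (-8)) / (4 - 2) = -14
q[-3,2,4] = (-14 - 7) / (4 - (-3)) = -3
q(0) = -43 + 7·(3) + (-3)·(3)·(-2) = -4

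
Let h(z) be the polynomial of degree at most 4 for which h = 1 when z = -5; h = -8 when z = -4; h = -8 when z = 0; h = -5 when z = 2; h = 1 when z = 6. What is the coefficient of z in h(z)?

72/35

L_0(z) = (z + 4)z(z - 2)(z - 6) / [385] = (1/385)z^4 - (4/385)z^3 - (4/77)z^2 + (48/385)z
L_1(z) = (z + 5)z(z - 2)(z - 6) / [-240] = -(1/240)z^4 + (1/80)z^3 + (7/60)z^2 - (1/4)z
L_2(z) = (z + 5)(z + 4)(z - 2)(z - 6) / [240] = (1/240)z^4 + (1/240)z^3 - (1/6)z^2 - (13/60)z + 1
L_3(z) = (z + 5)(z + 4)z(z - 6) / [-336] = -(1/336)z^4 - (1/112)z^3 + (17/168)z^2 + (5/14)z
L_4(z) = (z + 5)(z + 4)z(z - 2) / [2640] = (1/2640)z^4 + (7/2640)z^3 + (1/1320)z^2 - (1/66)z
h(z) = 1·L_0 + (-8)·L_1 + (-8)·L_2 + (-5)·L_3 + 1·L_4
Only the coefficient of z is needed; take it from each L_i and combine:
1·(48/385) + (-8)·(-1/4) + (-8)·(-13/60) + (-5)·(5/14) + 1·(-1/66) = 72/35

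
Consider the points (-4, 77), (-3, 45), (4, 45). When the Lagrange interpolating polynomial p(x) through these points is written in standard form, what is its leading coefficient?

4

Build the Lagrange basis polynomials:
L_0(x) = (x + 3)(x - 4) / [8] = (1/8)x^2 - (1/8)x - 3/2
L_1(x) = (x + 4)(x - 4) / [-7] = -(1/7)x^2 + 16/7
L_2(x) = (x + 4)(x + 3) / [56] = (1/56)x^2 + (1/8)x + 3/14
p(x) = 77·L_0 + 45·L_1 + 45·L_2
Only the coefficient of x^2 is needed; take it from each L_i and combine:
77·(1/8) + 45·(-1/7) + 45·(1/56) = 4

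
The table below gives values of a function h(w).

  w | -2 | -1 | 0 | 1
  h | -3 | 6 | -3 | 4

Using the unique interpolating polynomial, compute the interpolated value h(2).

Evaluate each Lagrange basis at w = 2:
L_0(2) = (3)·(2)·(1)/[(-1)·(-2)·(-3)] = -1
L_1(2) = (4)·(2)·(1)/[(1)·(-1)·(-2)] = 4
L_2(2) = (4)·(3)·(1)/[(2)·(1)·(-1)] = -6
L_3(2) = (4)·(3)·(2)/[(3)·(2)·(1)] = 4
Sum: (-3)·(-1) + 6·(4) + (-3)·(-6) + 4·(4) = 61

61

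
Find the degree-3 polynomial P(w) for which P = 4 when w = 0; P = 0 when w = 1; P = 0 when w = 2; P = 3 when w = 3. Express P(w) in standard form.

Newton's divided differences:
P[0,1] = (0 - 4) / (1 - 0) = -4
P[1,2] = (0 - 0) / (2 - 1) = 0
P[2,3] = (3 - 0) / (3 - 2) = 3
P[0,1,2] = (0 - (-4)) / (2 - 0) = 2
P[1,2,3] = (3 - 0) / (3 - 1) = 3/2
P[0,1,2,3] = (3/2 - 2) / (3 - 0) = -1/6
P(w) = 4 + (-4)·w + 2·w(w - 1) + (-1/6)·w(w - 1)(w - 2)
Expanding: P(w) = -(1/6)w^3 + (5/2)w^2 - (19/3)w + 4

P(w) = -(1/6)w^3 + (5/2)w^2 - (19/3)w + 4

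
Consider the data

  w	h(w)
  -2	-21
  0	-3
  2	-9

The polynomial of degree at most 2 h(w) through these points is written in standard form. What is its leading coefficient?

-3

L_0(w) = w(w - 2) / [8] = (1/8)w^2 - (1/4)w
L_1(w) = (w + 2)(w - 2) / [-4] = -(1/4)w^2 + 1
L_2(w) = (w + 2)w / [8] = (1/8)w^2 + (1/4)w
h(w) = (-21)·L_0 + (-3)·L_1 + (-9)·L_2
Only the coefficient of w^2 is needed; take it from each L_i and combine:
(-21)·(1/8) + (-3)·(-1/4) + (-9)·(1/8) = -3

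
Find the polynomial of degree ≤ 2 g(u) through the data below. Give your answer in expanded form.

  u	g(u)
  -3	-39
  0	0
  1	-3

g(u) = -4u^2 + u

L_0(u) = u(u - 1) / [12] = (1/12)u^2 - (1/12)u
L_1(u) = (u + 3)(u - 1) / [-3] = -(1/3)u^2 - (2/3)u + 1
L_2(u) = (u + 3)u / [4] = (1/4)u^2 + (3/4)u
g(u) = (-39)·L_0 + 0·L_1 + (-3)·L_2
  (-39)·L_0(u) = -(13/4)u^2 + (13/4)u
  0·L_1(u) = 0
  (-3)·L_2(u) = -(3/4)u^2 - (9/4)u
Adding term by term: -4u^2 + u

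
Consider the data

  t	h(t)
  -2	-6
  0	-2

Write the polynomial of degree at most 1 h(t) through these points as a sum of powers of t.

L_0(t) = t / [-2] = -(1/2)t
L_1(t) = (t + 2) / [2] = (1/2)t + 1
h(t) = (-6)·L_0 + (-2)·L_1
  (-6)·L_0(t) = 3t
  (-2)·L_1(t) = -t - 2
Adding term by term: 2t - 2

h(t) = 2t - 2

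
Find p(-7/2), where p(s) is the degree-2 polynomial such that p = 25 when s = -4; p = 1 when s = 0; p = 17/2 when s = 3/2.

Evaluate each Lagrange basis at s = -7/2:
L_0(-7/2) = (-7/2)·(-5)/[(-4)·(-11/2)] = 35/44
L_1(-7/2) = (1/2)·(-5)/[(4)·(-3/2)] = 5/12
L_2(-7/2) = (1/2)·(-7/2)/[(11/2)·(3/2)] = -7/33
Sum: 25·(35/44) + 1·(5/12) + 17/2·(-7/33) = 37/2

37/2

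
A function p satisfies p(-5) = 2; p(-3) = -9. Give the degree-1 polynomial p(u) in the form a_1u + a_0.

p(u) = -(11/2)u - 51/2

Build the Lagrange basis polynomials:
L_0(u) = (u + 3) / [-2] = -(1/2)u - 3/2
L_1(u) = (u + 5) / [2] = (1/2)u + 5/2
p(u) = 2·L_0 + (-9)·L_1
  2·L_0(u) = -u - 3
  (-9)·L_1(u) = -(9/2)u - 45/2
Adding term by term: -(11/2)u - 51/2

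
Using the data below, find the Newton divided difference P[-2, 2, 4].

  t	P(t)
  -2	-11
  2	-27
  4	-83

-4

P[-2,2] = (-27 - (-11)) / (2 - (-2)) = -4
P[2,4] = (-83 - (-27)) / (4 - 2) = -28
P[-2,2,4] = (-28 - (-4)) / (4 - (-2)) = -4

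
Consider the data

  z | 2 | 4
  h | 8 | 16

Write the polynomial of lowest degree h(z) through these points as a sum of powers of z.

L_0(z) = (z - 4) / [-2] = -(1/2)z + 2
L_1(z) = (z - 2) / [2] = (1/2)z - 1
h(z) = 8·L_0 + 16·L_1
  8·L_0(z) = -4z + 16
  16·L_1(z) = 8z - 16
Adding term by term: 4z

h(z) = 4z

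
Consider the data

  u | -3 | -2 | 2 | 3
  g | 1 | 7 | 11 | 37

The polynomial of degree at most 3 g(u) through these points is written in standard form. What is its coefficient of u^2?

2

L_0(u) = (u + 2)(u - 2)(u - 3) / [-30] = -(1/30)u^3 + (1/10)u^2 + (2/15)u - 2/5
L_1(u) = (u + 3)(u - 2)(u - 3) / [20] = (1/20)u^3 - (1/10)u^2 - (9/20)u + 9/10
L_2(u) = (u + 3)(u + 2)(u - 3) / [-20] = -(1/20)u^3 - (1/10)u^2 + (9/20)u + 9/10
L_3(u) = (u + 3)(u + 2)(u - 2) / [30] = (1/30)u^3 + (1/10)u^2 - (2/15)u - 2/5
g(u) = 1·L_0 + 7·L_1 + 11·L_2 + 37·L_3
Only the coefficient of u^2 is needed; take it from each L_i and combine:
1·(1/10) + 7·(-1/10) + 11·(-1/10) + 37·(1/10) = 2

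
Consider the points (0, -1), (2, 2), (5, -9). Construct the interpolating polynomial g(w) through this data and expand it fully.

Build the Lagrange basis polynomials:
L_0(w) = (w - 2)(w - 5) / [10] = (1/10)w^2 - (7/10)w + 1
L_1(w) = w(w - 5) / [-6] = -(1/6)w^2 + (5/6)w
L_2(w) = w(w - 2) / [15] = (1/15)w^2 - (2/15)w
g(w) = (-1)·L_0 + 2·L_1 + (-9)·L_2
  (-1)·L_0(w) = -(1/10)w^2 + (7/10)w - 1
  2·L_1(w) = -(1/3)w^2 + (5/3)w
  (-9)·L_2(w) = -(3/5)w^2 + (6/5)w
Adding term by term: -(31/30)w^2 + (107/30)w - 1

g(w) = -(31/30)w^2 + (107/30)w - 1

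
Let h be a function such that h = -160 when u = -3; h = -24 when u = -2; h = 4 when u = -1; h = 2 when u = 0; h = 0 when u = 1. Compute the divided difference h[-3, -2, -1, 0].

h[-3,-2] = (-24 - (-160)) / (-2 - (-3)) = 136
h[-2,-1] = (4 - (-24)) / (-1 - (-2)) = 28
h[-1,0] = (2 - 4) / (0 - (-1)) = -2
h[-3,-2,-1] = (28 - 136) / (-1 - (-3)) = -54
h[-2,-1,0] = (-2 - 28) / (0 - (-2)) = -15
h[-3,-2,-1,0] = (-15 - (-54)) / (0 - (-3)) = 13

13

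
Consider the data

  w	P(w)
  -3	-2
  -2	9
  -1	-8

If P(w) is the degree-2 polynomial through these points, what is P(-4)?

Evaluate each Lagrange basis at w = -4:
L_0(-4) = (-2)·(-3)/[(-1)·(-2)] = 3
L_1(-4) = (-1)·(-3)/[(1)·(-1)] = -3
L_2(-4) = (-1)·(-2)/[(2)·(1)] = 1
Sum: (-2)·(3) + 9·(-3) + (-8)·(1) = -41

-41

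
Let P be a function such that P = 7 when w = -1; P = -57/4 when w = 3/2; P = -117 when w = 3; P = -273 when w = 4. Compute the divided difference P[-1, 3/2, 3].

-15

P[-1,3/2] = (-57/4 - 7) / (3/2 - (-1)) = -17/2
P[3/2,3] = (-117 - (-57/4)) / (3 - 3/2) = -137/2
P[-1,3/2,3] = (-137/2 - (-17/2)) / (3 - (-1)) = -15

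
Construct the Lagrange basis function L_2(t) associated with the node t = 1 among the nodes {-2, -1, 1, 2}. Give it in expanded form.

L_2(t) = (t + 2)(t + 1)(t - 2) / [(3)·(2)·(-1)]
       = (t^3 + t^2 - 4t - 4) / (-6)

L_2(t) = -(1/6)t^3 - (1/6)t^2 + (2/3)t + 2/3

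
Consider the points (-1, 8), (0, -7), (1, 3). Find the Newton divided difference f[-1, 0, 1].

f[-1,0] = (-7 - 8) / (0 - (-1)) = -15
f[0,1] = (3 - (-7)) / (1 - 0) = 10
f[-1,0,1] = (10 - (-15)) / (1 - (-1)) = 25/2

25/2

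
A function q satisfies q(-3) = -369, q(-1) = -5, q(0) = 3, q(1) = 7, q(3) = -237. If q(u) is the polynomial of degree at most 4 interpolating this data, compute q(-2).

-77

L_0(-2) = (-1)·(-2)·(-3)·(-5)/[(-2)·(-3)·(-4)·(-6)] = 5/24
L_1(-2) = (1)·(-2)·(-3)·(-5)/[(2)·(-1)·(-2)·(-4)] = 15/8
L_2(-2) = (1)·(-1)·(-3)·(-5)/[(3)·(1)·(-1)·(-3)] = -5/3
L_3(-2) = (1)·(-1)·(-2)·(-5)/[(4)·(2)·(1)·(-2)] = 5/8
L_4(-2) = (1)·(-1)·(-2)·(-3)/[(6)·(4)·(3)·(2)] = -1/24
Sum: (-369)·(5/24) + (-5)·(15/8) + 3·(-5/3) + 7·(5/8) + (-237)·(-1/24) = -77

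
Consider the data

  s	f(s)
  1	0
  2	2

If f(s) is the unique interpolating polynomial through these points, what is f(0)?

Evaluate each Lagrange basis at s = 0:
L_0(0) = (-2)/[(-1)] = 2
L_1(0) = (-1)/[(1)] = -1
Sum: 0 + 2·(-1) = -2

-2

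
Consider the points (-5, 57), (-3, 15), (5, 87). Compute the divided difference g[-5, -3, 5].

g[-5,-3] = (15 - 57) / (-3 - (-5)) = -21
g[-3,5] = (87 - 15) / (5 - (-3)) = 9
g[-5,-3,5] = (9 - (-21)) / (5 - (-5)) = 3

3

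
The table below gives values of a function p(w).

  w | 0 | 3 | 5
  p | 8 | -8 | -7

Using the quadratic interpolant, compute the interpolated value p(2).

-5

Evaluate each Lagrange basis at w = 2:
L_0(2) = (-1)·(-3)/[(-3)·(-5)] = 1/5
L_1(2) = (2)·(-3)/[(3)·(-2)] = 1
L_2(2) = (2)·(-1)/[(5)·(2)] = -1/5
Sum: 8·(1/5) + (-8)·(1) + (-7)·(-1/5) = -5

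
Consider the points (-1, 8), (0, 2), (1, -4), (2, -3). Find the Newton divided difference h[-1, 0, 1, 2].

7/6

h[-1,0] = (2 - 8) / (0 - (-1)) = -6
h[0,1] = (-4 - 2) / (1 - 0) = -6
h[1,2] = (-3 - (-4)) / (2 - 1) = 1
h[-1,0,1] = (-6 - (-6)) / (1 - (-1)) = 0
h[0,1,2] = (1 - (-6)) / (2 - 0) = 7/2
h[-1,0,1,2] = (7/2 - 0) / (2 - (-1)) = 7/6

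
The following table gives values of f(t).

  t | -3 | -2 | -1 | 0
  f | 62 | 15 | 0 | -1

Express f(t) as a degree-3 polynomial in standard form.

f(t) = -3t^3 - 2t^2 - 1

Build the Lagrange basis polynomials:
L_0(t) = (t + 2)(t + 1)t / [-6] = -(1/6)t^3 - (1/2)t^2 - (1/3)t
L_1(t) = (t + 3)(t + 1)t / [2] = (1/2)t^3 + 2t^2 + (3/2)t
L_2(t) = (t + 3)(t + 2)t / [-2] = -(1/2)t^3 - (5/2)t^2 - 3t
L_3(t) = (t + 3)(t + 2)(t + 1) / [6] = (1/6)t^3 + t^2 + (11/6)t + 1
f(t) = 62·L_0 + 15·L_1 + 0·L_2 + (-1)·L_3
  62·L_0(t) = -(31/3)t^3 - 31t^2 - (62/3)t
  15·L_1(t) = (15/2)t^3 + 30t^2 + (45/2)t
  0·L_2(t) = 0
  (-1)·L_3(t) = -(1/6)t^3 - t^2 - (11/6)t - 1
Adding term by term: -3t^3 - 2t^2 - 1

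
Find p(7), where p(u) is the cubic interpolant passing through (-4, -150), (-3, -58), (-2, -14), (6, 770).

1192

L_0(7) = (10)·(9)·(1)/[(-1)·(-2)·(-10)] = -9/2
L_1(7) = (11)·(9)·(1)/[(1)·(-1)·(-9)] = 11
L_2(7) = (11)·(10)·(1)/[(2)·(1)·(-8)] = -55/8
L_3(7) = (11)·(10)·(9)/[(10)·(9)·(8)] = 11/8
Sum: (-150)·(-9/2) + (-58)·(11) + (-14)·(-55/8) + 770·(11/8) = 1192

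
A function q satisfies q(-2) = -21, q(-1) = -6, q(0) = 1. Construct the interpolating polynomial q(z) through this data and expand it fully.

Newton's divided differences:
q[-2,-1] = (-6 - (-21)) / (-1 - (-2)) = 15
q[-1,0] = (1 - (-6)) / (0 - (-1)) = 7
q[-2,-1,0] = (7 - 15) / (0 - (-2)) = -4
q(z) = -21 + 15·(z + 2) + (-4)·(z + 2)(z + 1)
Expanding: q(z) = -4z^2 + 3z + 1

q(z) = -4z^2 + 3z + 1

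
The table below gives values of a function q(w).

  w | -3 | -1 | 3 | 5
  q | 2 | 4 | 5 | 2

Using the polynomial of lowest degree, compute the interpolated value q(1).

16/3

Evaluate each Lagrange basis at w = 1:
L_0(1) = (2)·(-2)·(-4)/[(-2)·(-6)·(-8)] = -1/6
L_1(1) = (4)·(-2)·(-4)/[(2)·(-4)·(-6)] = 2/3
L_2(1) = (4)·(2)·(-4)/[(6)·(4)·(-2)] = 2/3
L_3(1) = (4)·(2)·(-2)/[(8)·(6)·(2)] = -1/6
Sum: 2·(-1/6) + 4·(2/3) + 5·(2/3) + 2·(-1/6) = 16/3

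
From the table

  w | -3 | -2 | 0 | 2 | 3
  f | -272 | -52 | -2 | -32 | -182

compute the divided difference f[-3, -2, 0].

-65

f[-3,-2] = (-52 - (-272)) / (-2 - (-3)) = 220
f[-2,0] = (-2 - (-52)) / (0 - (-2)) = 25
f[-3,-2,0] = (25 - 220) / (0 - (-3)) = -65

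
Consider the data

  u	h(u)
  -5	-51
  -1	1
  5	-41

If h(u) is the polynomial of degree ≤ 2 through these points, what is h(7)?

Evaluate each Lagrange basis at u = 7:
L_0(7) = (8)·(2)/[(-4)·(-10)] = 2/5
L_1(7) = (12)·(2)/[(4)·(-6)] = -1
L_2(7) = (12)·(8)/[(10)·(6)] = 8/5
Sum: (-51)·(2/5) + 1·(-1) + (-41)·(8/5) = -87

-87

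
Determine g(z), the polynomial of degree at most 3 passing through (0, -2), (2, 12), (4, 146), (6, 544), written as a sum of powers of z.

g(z) = 3z^3 - 3z^2 + z - 2

Newton's divided differences:
g[0,2] = (12 - (-2)) / (2 - 0) = 7
g[2,4] = (146 - 12) / (4 - 2) = 67
g[4,6] = (544 - 146) / (6 - 4) = 199
g[0,2,4] = (67 - 7) / (4 - 0) = 15
g[2,4,6] = (199 - 67) / (6 - 2) = 33
g[0,2,4,6] = (33 - 15) / (6 - 0) = 3
g(z) = -2 + 7·z + 15·z(z - 2) + 3·z(z - 2)(z - 4)
Expanding: g(z) = 3z^3 - 3z^2 + z - 2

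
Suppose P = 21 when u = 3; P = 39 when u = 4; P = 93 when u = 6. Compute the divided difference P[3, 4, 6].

P[3,4] = (39 - 21) / (4 - 3) = 18
P[4,6] = (93 - 39) / (6 - 4) = 27
P[3,4,6] = (27 - 18) / (6 - 3) = 3

3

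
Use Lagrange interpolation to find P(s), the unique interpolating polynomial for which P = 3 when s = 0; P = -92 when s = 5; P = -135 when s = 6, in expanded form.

Build the Lagrange basis polynomials:
L_0(s) = (s - 5)(s - 6) / [30] = (1/30)s^2 - (11/30)s + 1
L_1(s) = s(s - 6) / [-5] = -(1/5)s^2 + (6/5)s
L_2(s) = s(s - 5) / [6] = (1/6)s^2 - (5/6)s
P(s) = 3·L_0 + (-92)·L_1 + (-135)·L_2
  3·L_0(s) = (1/10)s^2 - (11/10)s + 3
  (-92)·L_1(s) = (92/5)s^2 - (552/5)s
  (-135)·L_2(s) = -(45/2)s^2 + (225/2)s
Adding term by term: -4s^2 + s + 3

P(s) = -4s^2 + s + 3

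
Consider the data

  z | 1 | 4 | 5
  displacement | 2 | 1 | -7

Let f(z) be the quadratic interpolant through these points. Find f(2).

11/2

Using Newton's divided-difference form:
f[1,4] = (1 - 2) / (4 - 1) = -1/3
f[4,5] = (-7 - 1) / (5 - 4) = -8
f[1,4,5] = (-8 - (-1/3)) / (5 - 1) = -23/12
f(2) = 2 + (-1/3)·(1) + (-23/12)·(1)·(-2) = 11/2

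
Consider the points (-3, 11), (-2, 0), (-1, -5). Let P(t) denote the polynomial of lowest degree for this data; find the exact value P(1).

3

L_0(1) = (3)·(2)/[(-1)·(-2)] = 3
L_1(1) = (4)·(2)/[(1)·(-1)] = -8
L_2(1) = (4)·(3)/[(2)·(1)] = 6
Sum: 11·(3) + 0 + (-5)·(6) = 3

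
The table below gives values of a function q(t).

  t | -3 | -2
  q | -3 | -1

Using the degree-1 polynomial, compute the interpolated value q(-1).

1

L_0(-1) = (1)/[(-1)] = -1
L_1(-1) = (2)/[(1)] = 2
Sum: (-3)·(-1) + (-1)·(2) = 1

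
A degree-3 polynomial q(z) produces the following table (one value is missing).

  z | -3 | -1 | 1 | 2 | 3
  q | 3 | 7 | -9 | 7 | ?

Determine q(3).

The 4 known values determine q uniquely (degree ≤ 3).
Evaluate each Lagrange basis at z = 3:
L_0(3) = (4)·(2)·(1)/[(-2)·(-4)·(-5)] = -1/5
L_1(3) = (6)·(2)·(1)/[(2)·(-2)·(-3)] = 1
L_2(3) = (6)·(4)·(1)/[(4)·(2)·(-1)] = -3
L_3(3) = (6)·(4)·(2)/[(5)·(3)·(1)] = 16/5
Sum: 3·(-1/5) + 7·(1) + (-9)·(-3) + 7·(16/5) = 279/5

279/5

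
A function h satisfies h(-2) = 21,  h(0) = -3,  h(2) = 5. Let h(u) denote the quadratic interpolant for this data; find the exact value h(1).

-3

L_0(1) = (1)·(-1)/[(-2)·(-4)] = -1/8
L_1(1) = (3)·(-1)/[(2)·(-2)] = 3/4
L_2(1) = (3)·(1)/[(4)·(2)] = 3/8
Sum: 21·(-1/8) + (-3)·(3/4) + 5·(3/8) = -3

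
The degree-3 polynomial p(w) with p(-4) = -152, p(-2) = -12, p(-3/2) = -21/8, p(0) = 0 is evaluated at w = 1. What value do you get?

Using Newton's divided-difference form:
p[-4,-2] = (-12 - (-152)) / (-2 - (-4)) = 70
p[-2,-3/2] = (-21/8 - (-12)) / (-3/2 - (-2)) = 75/4
p[-3/2,0] = (0 - (-21/8)) / (0 - (-3/2)) = 7/4
p[-4,-2,-3/2] = (75/4 - 70) / (-3/2 - (-4)) = -41/2
p[-2,-3/2,0] = (7/4 - 75/4) / (0 - (-2)) = -17/2
p[-4,-2,-3/2,0] = (-17/2 - (-41/2)) / (0 - (-4)) = 3
p(1) = -152 + 70·(5) + (-41/2)·(5)·(3) + 3·(5)·(3)·(5/2) = 3

3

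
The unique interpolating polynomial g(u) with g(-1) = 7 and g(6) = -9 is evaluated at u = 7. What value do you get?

Evaluate each Lagrange basis at u = 7:
L_0(7) = (1)/[(-7)] = -1/7
L_1(7) = (8)/[(7)] = 8/7
Sum: 7·(-1/7) + (-9)·(8/7) = -79/7

-79/7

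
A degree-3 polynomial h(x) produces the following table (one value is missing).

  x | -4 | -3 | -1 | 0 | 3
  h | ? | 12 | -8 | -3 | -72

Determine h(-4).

The 4 known values determine h uniquely (degree ≤ 3).
Evaluate each Lagrange basis at x = -4:
L_0(-4) = (-3)·(-4)·(-7)/[(-2)·(-3)·(-6)] = 7/3
L_1(-4) = (-1)·(-4)·(-7)/[(2)·(-1)·(-4)] = -7/2
L_2(-4) = (-1)·(-3)·(-7)/[(3)·(1)·(-3)] = 7/3
L_3(-4) = (-1)·(-3)·(-4)/[(6)·(4)·(3)] = -1/6
Sum: 12·(7/3) + (-8)·(-7/2) + (-3)·(7/3) + (-72)·(-1/6) = 61

61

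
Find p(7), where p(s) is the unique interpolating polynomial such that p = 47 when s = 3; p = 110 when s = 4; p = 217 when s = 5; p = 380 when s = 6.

Evaluate each Lagrange basis at s = 7:
L_0(7) = (3)·(2)·(1)/[(-1)·(-2)·(-3)] = -1
L_1(7) = (4)·(2)·(1)/[(1)·(-1)·(-2)] = 4
L_2(7) = (4)·(3)·(1)/[(2)·(1)·(-1)] = -6
L_3(7) = (4)·(3)·(2)/[(3)·(2)·(1)] = 4
Sum: 47·(-1) + 110·(4) + 217·(-6) + 380·(4) = 611

611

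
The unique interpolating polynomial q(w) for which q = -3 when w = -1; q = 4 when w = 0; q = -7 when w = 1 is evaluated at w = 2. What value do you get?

L_0(2) = (2)·(1)/[(-1)·(-2)] = 1
L_1(2) = (3)·(1)/[(1)·(-1)] = -3
L_2(2) = (3)·(2)/[(2)·(1)] = 3
Sum: (-3)·(1) + 4·(-3) + (-7)·(3) = -36

-36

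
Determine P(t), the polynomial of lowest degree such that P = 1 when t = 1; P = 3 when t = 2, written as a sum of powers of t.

Build the Lagrange basis polynomials:
L_0(t) = (t - 2) / [-1] = -t + 2
L_1(t) = (t - 1) / [1] = t - 1
P(t) = 1·L_0 + 3·L_1
  1·L_0(t) = -t + 2
  3·L_1(t) = 3t - 3
Adding term by term: 2t - 1

P(t) = 2t - 1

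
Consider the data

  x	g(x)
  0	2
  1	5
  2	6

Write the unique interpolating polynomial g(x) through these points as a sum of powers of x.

g(x) = -x^2 + 4x + 2

Build the Lagrange basis polynomials:
L_0(x) = (x - 1)(x - 2) / [2] = (1/2)x^2 - (3/2)x + 1
L_1(x) = x(x - 2) / [-1] = -x^2 + 2x
L_2(x) = x(x - 1) / [2] = (1/2)x^2 - (1/2)x
g(x) = 2·L_0 + 5·L_1 + 6·L_2
  2·L_0(x) = x^2 - 3x + 2
  5·L_1(x) = -5x^2 + 10x
  6·L_2(x) = 3x^2 - 3x
Adding term by term: -x^2 + 4x + 2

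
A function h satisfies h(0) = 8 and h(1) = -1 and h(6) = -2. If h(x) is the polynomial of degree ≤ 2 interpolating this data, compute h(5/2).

-9

Evaluate each Lagrange basis at x = 5/2:
L_0(5/2) = (3/2)·(-7/2)/[(-1)·(-6)] = -7/8
L_1(5/2) = (5/2)·(-7/2)/[(1)·(-5)] = 7/4
L_2(5/2) = (5/2)·(3/2)/[(6)·(5)] = 1/8
Sum: 8·(-7/8) + (-1)·(7/4) + (-2)·(1/8) = -9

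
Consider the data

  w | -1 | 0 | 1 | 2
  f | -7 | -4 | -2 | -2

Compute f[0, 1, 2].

-1

f[0,1] = (-2 - (-4)) / (1 - 0) = 2
f[1,2] = (-2 - (-2)) / (2 - 1) = 0
f[0,1,2] = (0 - 2) / (2 - 0) = -1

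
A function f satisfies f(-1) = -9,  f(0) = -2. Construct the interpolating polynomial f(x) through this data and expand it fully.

L_0(x) = x / [-1] = -x
L_1(x) = (x + 1) / [1] = x + 1
f(x) = (-9)·L_0 + (-2)·L_1
  (-9)·L_0(x) = 9x
  (-2)·L_1(x) = -2x - 2
Adding term by term: 7x - 2

f(x) = 7x - 2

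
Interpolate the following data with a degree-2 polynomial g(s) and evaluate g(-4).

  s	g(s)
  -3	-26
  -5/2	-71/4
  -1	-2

Using Newton's divided-difference form:
g[-3,-5/2] = (-71/4 - (-26)) / (-5/2 - (-3)) = 33/2
g[-5/2,-1] = (-2 - (-71/4)) / (-1 - (-5/2)) = 21/2
g[-3,-5/2,-1] = (21/2 - 33/2) / (-1 - (-3)) = -3
g(-4) = -26 + (33/2)·(-1) + (-3)·(-1)·(-3/2) = -47

-47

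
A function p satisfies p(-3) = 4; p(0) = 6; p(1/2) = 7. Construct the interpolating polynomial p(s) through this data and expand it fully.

L_0(s) = s(s - 1/2) / [21/2] = (2/21)s^2 - (1/21)s
L_1(s) = (s + 3)(s - 1/2) / [-3/2] = -(2/3)s^2 - (5/3)s + 1
L_2(s) = (s + 3)s / [7/4] = (4/7)s^2 + (12/7)s
p(s) = 4·L_0 + 6·L_1 + 7·L_2
  4·L_0(s) = (8/21)s^2 - (4/21)s
  6·L_1(s) = -4s^2 - 10s + 6
  7·L_2(s) = 4s^2 + 12s
Adding term by term: (8/21)s^2 + (38/21)s + 6

p(s) = (8/21)s^2 + (38/21)s + 6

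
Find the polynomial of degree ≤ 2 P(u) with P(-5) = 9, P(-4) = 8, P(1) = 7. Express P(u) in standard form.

P(u) = (2/15)u^2 + (1/5)u + 20/3

Build the Lagrange basis polynomials:
L_0(u) = (u + 4)(u - 1) / [6] = (1/6)u^2 + (1/2)u - 2/3
L_1(u) = (u + 5)(u - 1) / [-5] = -(1/5)u^2 - (4/5)u + 1
L_2(u) = (u + 5)(u + 4) / [30] = (1/30)u^2 + (3/10)u + 2/3
P(u) = 9·L_0 + 8·L_1 + 7·L_2
  9·L_0(u) = (3/2)u^2 + (9/2)u - 6
  8·L_1(u) = -(8/5)u^2 - (32/5)u + 8
  7·L_2(u) = (7/30)u^2 + (21/10)u + 14/3
Adding term by term: (2/15)u^2 + (1/5)u + 20/3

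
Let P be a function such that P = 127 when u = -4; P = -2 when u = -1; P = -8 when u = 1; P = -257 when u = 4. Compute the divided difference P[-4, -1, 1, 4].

-3

P[-4,-1] = (-2 - 127) / (-1 - (-4)) = -43
P[-1,1] = (-8 - (-2)) / (1 - (-1)) = -3
P[1,4] = (-257 - (-8)) / (4 - 1) = -83
P[-4,-1,1] = (-3 - (-43)) / (1 - (-4)) = 8
P[-1,1,4] = (-83 - (-3)) / (4 - (-1)) = -16
P[-4,-1,1,4] = (-16 - 8) / (4 - (-4)) = -3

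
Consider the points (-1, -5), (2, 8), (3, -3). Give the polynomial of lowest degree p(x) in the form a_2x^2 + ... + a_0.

Newton's divided differences:
p[-1,2] = (8 - (-5)) / (2 - (-1)) = 13/3
p[2,3] = (-3 - 8) / (3 - 2) = -11
p[-1,2,3] = (-11 - 13/3) / (3 - (-1)) = -23/6
p(x) = -5 + (13/3)·(x + 1) + (-23/6)·(x + 1)(x - 2)
Expanding: p(x) = -(23/6)x^2 + (49/6)x + 7

p(x) = -(23/6)x^2 + (49/6)x + 7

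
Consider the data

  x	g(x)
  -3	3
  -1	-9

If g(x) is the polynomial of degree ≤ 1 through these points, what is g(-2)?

Evaluate each Lagrange basis at x = -2:
L_0(-2) = (-1)/[(-2)] = 1/2
L_1(-2) = (1)/[(2)] = 1/2
Sum: 3·(1/2) + (-9)·(1/2) = -3

-3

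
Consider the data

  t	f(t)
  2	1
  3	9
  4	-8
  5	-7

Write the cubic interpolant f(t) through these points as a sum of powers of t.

f(t) = (43/6)t^3 - 77t^2 + (1541/6)t - 262

L_0(t) = (t - 3)(t - 4)(t - 5) / [-6] = -(1/6)t^3 + 2t^2 - (47/6)t + 10
L_1(t) = (t - 2)(t - 4)(t - 5) / [2] = (1/2)t^3 - (11/2)t^2 + 19t - 20
L_2(t) = (t - 2)(t - 3)(t - 5) / [-2] = -(1/2)t^3 + 5t^2 - (31/2)t + 15
L_3(t) = (t - 2)(t - 3)(t - 4) / [6] = (1/6)t^3 - (3/2)t^2 + (13/3)t - 4
f(t) = 1·L_0 + 9·L_1 + (-8)·L_2 + (-7)·L_3
  1·L_0(t) = -(1/6)t^3 + 2t^2 - (47/6)t + 10
  9·L_1(t) = (9/2)t^3 - (99/2)t^2 + 171t - 180
  (-8)·L_2(t) = 4t^3 - 40t^2 + 124t - 120
  (-7)·L_3(t) = -(7/6)t^3 + (21/2)t^2 - (91/3)t + 28
Adding term by term: (43/6)t^3 - 77t^2 + (1541/6)t - 262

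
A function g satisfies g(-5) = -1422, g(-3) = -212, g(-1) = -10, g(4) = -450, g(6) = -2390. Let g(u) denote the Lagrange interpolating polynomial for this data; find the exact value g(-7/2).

-1485/4

Evaluate each Lagrange basis at u = -7/2:
L_0(-7/2) = (-1/2)·(-5/2)·(-15/2)·(-19/2)/[(-2)·(-4)·(-9)·(-11)] = 475/4224
L_1(-7/2) = (3/2)·(-5/2)·(-15/2)·(-19/2)/[(2)·(-2)·(-7)·(-9)] = 475/448
L_2(-7/2) = (3/2)·(-1/2)·(-15/2)·(-19/2)/[(4)·(2)·(-5)·(-7)] = -171/896
L_3(-7/2) = (3/2)·(-1/2)·(-5/2)·(-19/2)/[(9)·(7)·(5)·(-2)] = 19/672
L_4(-7/2) = (3/2)·(-1/2)·(-5/2)·(-15/2)/[(11)·(9)·(7)·(2)] = -25/2464
Sum: (-1422)·(475/4224) + (-212)·(475/448) + (-10)·(-171/896) + (-450)·(19/672) + (-2390)·(-25/2464) = -1485/4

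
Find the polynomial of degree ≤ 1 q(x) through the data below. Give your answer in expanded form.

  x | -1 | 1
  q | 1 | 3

q(x) = x + 2

Build the Lagrange basis polynomials:
L_0(x) = (x - 1) / [-2] = -(1/2)x + 1/2
L_1(x) = (x + 1) / [2] = (1/2)x + 1/2
q(x) = 1·L_0 + 3·L_1
  1·L_0(x) = -(1/2)x + 1/2
  3·L_1(x) = (3/2)x + 3/2
Adding term by term: x + 2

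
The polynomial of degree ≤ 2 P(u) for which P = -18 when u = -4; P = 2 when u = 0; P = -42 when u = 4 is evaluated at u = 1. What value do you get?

Using Newton's divided-difference form:
P[-4,0] = (2 - (-18)) / (0 - (-4)) = 5
P[0,4] = (-42 - 2) / (4 - 0) = -11
P[-4,0,4] = (-11 - 5) / (4 - (-4)) = -2
P(1) = -18 + 5·(5) + (-2)·(5)·(1) = -3

-3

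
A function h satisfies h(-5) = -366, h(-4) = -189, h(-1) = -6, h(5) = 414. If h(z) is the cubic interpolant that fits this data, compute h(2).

33

Using Newton's divided-difference form:
h[-5,-4] = (-189 - (-366)) / (-4 - (-5)) = 177
h[-4,-1] = (-6 - (-189)) / (-1 - (-4)) = 61
h[-1,5] = (414 - (-6)) / (5 - (-1)) = 70
h[-5,-4,-1] = (61 - 177) / (-1 - (-5)) = -29
h[-4,-1,5] = (70 - 61) / (5 - (-4)) = 1
h[-5,-4,-1,5] = (1 - (-29)) / (5 - (-5)) = 3
h(2) = -366 + 177·(7) + (-29)·(7)·(6) + 3·(7)·(6)·(3) = 33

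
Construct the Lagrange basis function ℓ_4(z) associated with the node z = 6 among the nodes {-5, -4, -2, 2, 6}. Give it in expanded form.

ℓ_4(z) = (1/3520)z^4 + (9/3520)z^3 + (1/220)z^2 - (9/880)z - 1/44

ℓ_4(z) = (z + 5)(z + 4)(z + 2)(z - 2) / [(11)·(10)·(8)·(4)]
       = (z^4 + 9z^3 + 16z^2 - 36z - 80) / (3520)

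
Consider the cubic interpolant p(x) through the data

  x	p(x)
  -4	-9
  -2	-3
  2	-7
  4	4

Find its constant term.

-35/6

Build the Lagrange basis polynomials:
L_0(x) = (x + 2)(x - 2)(x - 4) / [-96] = -(1/96)x^3 + (1/24)x^2 + (1/24)x - 1/6
L_1(x) = (x + 4)(x - 2)(x - 4) / [48] = (1/48)x^3 - (1/24)x^2 - (1/3)x + 2/3
L_2(x) = (x + 4)(x + 2)(x - 4) / [-48] = -(1/48)x^3 - (1/24)x^2 + (1/3)x + 2/3
L_3(x) = (x + 4)(x + 2)(x - 2) / [96] = (1/96)x^3 + (1/24)x^2 - (1/24)x - 1/6
p(x) = (-9)·L_0 + (-3)·L_1 + (-7)·L_2 + 4·L_3
Only the constant term is needed; take it from each L_i and combine:
(-9)·(-1/6) + (-3)·(2/3) + (-7)·(2/3) + 4·(-1/6) = -35/6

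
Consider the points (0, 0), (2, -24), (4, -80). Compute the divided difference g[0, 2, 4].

g[0,2] = (-24 - 0) / (2 - 0) = -12
g[2,4] = (-80 - (-24)) / (4 - 2) = -28
g[0,2,4] = (-28 - (-12)) / (4 - 0) = -4

-4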